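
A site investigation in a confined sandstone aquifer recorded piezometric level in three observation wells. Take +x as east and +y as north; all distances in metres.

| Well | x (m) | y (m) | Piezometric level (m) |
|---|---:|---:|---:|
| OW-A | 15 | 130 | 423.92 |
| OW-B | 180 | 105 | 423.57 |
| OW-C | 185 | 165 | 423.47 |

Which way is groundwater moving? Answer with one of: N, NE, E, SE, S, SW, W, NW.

Taking OW-A as reference: OW-B−OW-A = (165, -25, -0.35); OW-C−OW-A = (170, 35, -0.45).
Solve a·Δx + b·Δy = Δh: det = 165·35 − 170·(-25) = 10025.
∂h/∂x = [(-0.35)·35 − (-0.45)·(-25)] / 10025 = -0.002344
∂h/∂y = [165·(-0.45) − 170·(-0.35)] / 10025 = -0.001471
Flow = −∇h = (+0.002344 east, +0.001471 north), which points northeast.

NE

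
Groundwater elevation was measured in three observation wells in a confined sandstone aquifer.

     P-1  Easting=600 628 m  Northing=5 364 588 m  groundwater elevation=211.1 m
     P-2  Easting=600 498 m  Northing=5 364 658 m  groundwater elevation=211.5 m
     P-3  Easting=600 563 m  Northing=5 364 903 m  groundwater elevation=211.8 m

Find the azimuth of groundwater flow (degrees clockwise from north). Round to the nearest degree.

130°

Differences from P-1: to P-2 (Δx, Δy, Δh) = (-130, 70, +0.4); to P-3 = (-65, 315, +0.7).
Determinant of the coordinate differences = (-130)·315 − (-65)·70 = -36400.
∂h/∂x = [(+0.4)·315 − (+0.7)·70] / -36400 = -0.002115
∂h/∂y = [(-130)·(+0.7) − (-65)·(+0.4)] / -36400 = +0.001786
Flow direction (−∇h) has components (+0.002115 E, -0.001786 N).
Azimuth = atan2(E, N) = atan2(+0.002115, -0.001786) = 130.2° ≈ 130°.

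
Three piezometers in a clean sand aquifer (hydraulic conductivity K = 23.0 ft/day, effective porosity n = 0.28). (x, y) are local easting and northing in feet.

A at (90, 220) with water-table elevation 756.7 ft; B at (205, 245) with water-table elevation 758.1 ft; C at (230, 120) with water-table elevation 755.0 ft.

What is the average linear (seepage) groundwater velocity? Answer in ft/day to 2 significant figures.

2.2 ft/day

Taking A as reference: B−A = (115, 25, +1.4); C−A = (140, -100, -1.7).
Determinant of the coordinate differences = 115·(-100) − 140·25 = -15000.
∂h/∂x = [(+1.4)·(-100) − (-1.7)·25] / -15000 = +0.006500
∂h/∂y = [115·(-1.7) − 140·(+1.4)] / -15000 = +0.02610
|∇h| = √(0.006500² + 0.02610²) = 0.0269
Seepage velocity v = K·i/n = 23.0 × 0.0269 / 0.28 = 2.21 ft/day.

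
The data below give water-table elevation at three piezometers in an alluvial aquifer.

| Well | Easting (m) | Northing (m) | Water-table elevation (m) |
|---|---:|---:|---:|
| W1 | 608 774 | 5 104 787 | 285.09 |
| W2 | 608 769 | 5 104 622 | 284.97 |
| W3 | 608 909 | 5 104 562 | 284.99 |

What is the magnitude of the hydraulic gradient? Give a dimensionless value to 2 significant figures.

0.00084

With h = a·x + b·y + c and W1 as origin, the differences give:
  (-5)·a + (-165)·b = -0.12
  135·a + (-225)·b = -0.10
Eliminate b (×(-225) and ×(-165), subtract): 23400·a = 10.500 → a = ∂h/∂x = +0.0004487
Back-substitute: b = ∂h/∂y = +0.0007137.
|∇h| = √(0.0004487² + 0.0007137²) = 0.000843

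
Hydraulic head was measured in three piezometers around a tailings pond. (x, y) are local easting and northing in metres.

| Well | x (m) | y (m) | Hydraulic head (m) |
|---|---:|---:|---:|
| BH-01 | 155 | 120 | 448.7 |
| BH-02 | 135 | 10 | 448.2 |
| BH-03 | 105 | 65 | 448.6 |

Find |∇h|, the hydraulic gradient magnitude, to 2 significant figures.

With h = a·x + b·y + c and BH-01 as origin, the differences give:
  (-20)·a + (-110)·b = -0.5
  (-50)·a + (-55)·b = -0.1
Eliminate b (×(-55) and ×(-110), subtract): -4400·a = 16.50 → a = ∂h/∂x = -0.003750
Back-substitute: b = ∂h/∂y = +0.005227.
|∇h| = √(-0.003750² + 0.005227²) = 0.006433

0.0064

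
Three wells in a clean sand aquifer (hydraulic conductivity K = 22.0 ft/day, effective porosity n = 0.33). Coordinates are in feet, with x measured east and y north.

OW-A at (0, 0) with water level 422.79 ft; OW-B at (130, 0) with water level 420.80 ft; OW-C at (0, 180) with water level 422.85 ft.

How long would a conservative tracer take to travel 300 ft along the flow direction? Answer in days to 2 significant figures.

∂h/∂x = (420.80 − 422.79) / (130 − 0) = -0.01531
∂h/∂y = (422.85 − 422.79) / (180 − 0) = +0.0003333
|∇h| = √(-0.01531² + 0.0003333²) = 0.01531
Seepage velocity v = K·i/n = 22.0 × 0.01531 / 0.33 = 1.021 ft/day.
t = 300 / 1.021 = 293.8 days.

290 days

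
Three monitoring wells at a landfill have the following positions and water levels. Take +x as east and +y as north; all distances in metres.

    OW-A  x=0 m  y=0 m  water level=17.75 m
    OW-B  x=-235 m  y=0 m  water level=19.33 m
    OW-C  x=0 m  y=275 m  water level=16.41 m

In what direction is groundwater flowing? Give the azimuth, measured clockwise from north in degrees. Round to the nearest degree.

054°

∂h/∂x = (19.33 − 17.75) / (-235 − 0) = -0.006723
∂h/∂y = (16.41 − 17.75) / (275 − 0) = -0.004873
Flow direction (−∇h) has components (+0.006723 E, +0.004873 N).
Azimuth = atan2(E, N) = atan2(+0.006723, +0.004873) = 54.1° ≈ 054°.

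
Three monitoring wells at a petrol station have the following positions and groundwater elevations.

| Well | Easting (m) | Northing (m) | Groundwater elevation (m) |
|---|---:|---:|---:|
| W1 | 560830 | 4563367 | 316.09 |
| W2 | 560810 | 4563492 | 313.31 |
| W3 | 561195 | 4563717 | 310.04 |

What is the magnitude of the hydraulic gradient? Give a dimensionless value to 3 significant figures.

0.0220

With h = a·x + b·y + c and W1 as origin, the differences give:
  (-20)·a + 125·b = -2.78
  365·a + 350·b = -6.05
Eliminate b (×350 and ×125, subtract): -52625·a = -216.750 → a = ∂h/∂x = +0.004119
Back-substitute: b = ∂h/∂y = -0.02158.
|∇h| = √(0.004119² + -0.02158²) = 0.02197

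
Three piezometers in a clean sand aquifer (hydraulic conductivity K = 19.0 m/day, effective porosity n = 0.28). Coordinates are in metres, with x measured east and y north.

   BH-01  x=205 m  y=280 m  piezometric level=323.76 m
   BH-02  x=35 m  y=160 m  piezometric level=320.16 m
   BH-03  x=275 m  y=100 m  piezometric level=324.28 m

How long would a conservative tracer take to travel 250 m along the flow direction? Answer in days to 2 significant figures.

200 days

With h = a·x + b·y + c and BH-01 as origin, the differences give:
  (-170)·a + (-120)·b = -3.60
  70·a + (-180)·b = +0.52
Eliminate b (×(-180) and ×(-120), subtract): 39000·a = 710.400 → a = ∂h/∂x = +0.01822
Back-substitute: b = ∂h/∂y = +0.004195.
|∇h| = √(0.01822² + 0.004195²) = 0.0187
Seepage velocity v = K·i/n = 19.0 × 0.0187 / 0.28 = 1.269 m/day.
t = 250 / 1.269 = 197 days.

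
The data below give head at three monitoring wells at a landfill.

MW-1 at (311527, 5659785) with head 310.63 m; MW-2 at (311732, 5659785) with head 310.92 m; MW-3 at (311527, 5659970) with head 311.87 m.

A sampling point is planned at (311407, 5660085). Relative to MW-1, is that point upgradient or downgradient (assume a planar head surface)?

upgradient

∂h/∂x = (310.92 − 310.63) / (311732 − 311527) = +0.001415
∂h/∂y = (311.87 − 310.63) / (5659970 − 5659785) = +0.006703
Head at (311407, 5660085) = 310.63 + (+0.001415)·(-120) + (+0.006703)·(300) = 312.47 m.
That is higher than the 310.63 m at MW-1, so the point is upgradient.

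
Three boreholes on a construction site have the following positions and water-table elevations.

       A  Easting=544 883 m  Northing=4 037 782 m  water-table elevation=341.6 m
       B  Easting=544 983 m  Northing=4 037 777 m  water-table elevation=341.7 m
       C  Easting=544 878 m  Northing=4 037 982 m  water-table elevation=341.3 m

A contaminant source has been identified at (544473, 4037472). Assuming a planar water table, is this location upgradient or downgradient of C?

upgradient

Differences from A: to B (Δx, Δy, Δh) = (100, -5, +0.1); to C = (-5, 200, -0.3).
Solve a·Δx + b·Δy = Δh: det = 100·200 − (-5)·(-5) = 19975.
∂h/∂x = [(+0.1)·200 − (-0.3)·(-5)] / 19975 = +0.0009262
∂h/∂y = [100·(-0.3) − (-5)·(+0.1)] / 19975 = -0.001477
Head at (544473, 4037472) = 341.6 + (+0.0009262)·(-410) + (-0.001477)·(-310) = 341.68 m.
That is higher than the 341.3 m at C, so the point is upgradient.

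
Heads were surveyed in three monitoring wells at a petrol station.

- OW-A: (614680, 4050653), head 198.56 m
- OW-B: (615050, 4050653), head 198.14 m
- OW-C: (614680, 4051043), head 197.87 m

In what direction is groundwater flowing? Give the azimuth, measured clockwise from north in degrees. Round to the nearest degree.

∂h/∂x = (198.14 − 198.56) / (615050 − 614680) = -0.001135
∂h/∂y = (197.87 − 198.56) / (4051043 − 4050653) = -0.001769
Flow direction (−∇h) has components (+0.001135 E, +0.001769 N).
Azimuth = atan2(E, N) = atan2(+0.001135, +0.001769) = 32.7° ≈ 033°.

033°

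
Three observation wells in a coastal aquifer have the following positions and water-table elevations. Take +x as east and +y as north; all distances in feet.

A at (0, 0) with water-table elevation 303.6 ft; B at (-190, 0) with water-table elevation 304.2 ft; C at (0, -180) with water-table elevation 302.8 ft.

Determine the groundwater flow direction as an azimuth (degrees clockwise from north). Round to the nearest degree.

∂h/∂x = (304.2 − 303.6) / (-190 − 0) = -0.003158
∂h/∂y = (302.8 − 303.6) / (-180 − 0) = +0.004444
Flow direction (−∇h) has components (+0.003158 E, -0.004444 N).
Azimuth = atan2(E, N) = atan2(+0.003158, -0.004444) = 144.6° ≈ 145°.

145°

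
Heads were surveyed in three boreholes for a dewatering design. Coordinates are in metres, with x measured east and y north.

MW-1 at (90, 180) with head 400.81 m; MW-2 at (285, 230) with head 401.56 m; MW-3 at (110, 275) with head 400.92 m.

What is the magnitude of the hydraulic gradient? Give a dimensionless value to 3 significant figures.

Three-point gradient (reference MW-1): Δ to MW-2 = (195, 50, +0.75), Δ to MW-3 = (20, 95, +0.11).
∂h/∂x = +0.003752, ∂h/∂y = +0.0003680 (det = 17525).
|∇h| = √(0.003752² + 0.0003680²) = 0.00377

0.00377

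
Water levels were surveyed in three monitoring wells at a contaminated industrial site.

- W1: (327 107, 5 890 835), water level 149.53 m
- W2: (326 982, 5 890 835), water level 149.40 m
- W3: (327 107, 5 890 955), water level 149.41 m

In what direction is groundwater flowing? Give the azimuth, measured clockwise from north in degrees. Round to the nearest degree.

∂h/∂x = (149.40 − 149.53) / (326982 − 327107) = +0.001040
∂h/∂y = (149.41 − 149.53) / (5890955 − 5890835) = -0.001000
Flow direction (−∇h) has components (-0.001040 E, +0.001000 N).
Azimuth = atan2(E, N) = atan2(-0.001040, +0.001000) = 313.9° ≈ 314°.

314°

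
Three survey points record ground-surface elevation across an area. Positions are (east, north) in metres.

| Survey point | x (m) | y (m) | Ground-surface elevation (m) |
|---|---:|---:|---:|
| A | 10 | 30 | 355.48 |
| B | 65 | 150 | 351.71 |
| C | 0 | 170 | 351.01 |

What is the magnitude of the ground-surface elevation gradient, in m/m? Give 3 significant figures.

0.0319 m/m

Differences from A: to B (Δx, Δy, Δh) = (55, 120, -3.77); to C = (-10, 140, -4.47).
Solve a·Δx + b·Δy = Δz: det = 55·140 − (-10)·120 = 8900.
∂z/∂x = [(-3.77)·140 − (-4.47)·120] / 8900 = +0.0009663
∂z/∂y = [55·(-4.47) − (-10)·(-3.77)] / 8900 = -0.03186
|∇f| = √(0.0009663² + -0.03186²) = 0.03187 m/m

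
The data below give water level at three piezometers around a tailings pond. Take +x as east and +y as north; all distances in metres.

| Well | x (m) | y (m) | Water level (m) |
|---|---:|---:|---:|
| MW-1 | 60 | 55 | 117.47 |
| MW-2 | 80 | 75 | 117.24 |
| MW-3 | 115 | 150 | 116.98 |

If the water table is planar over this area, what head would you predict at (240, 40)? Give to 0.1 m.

Differences from MW-1: to MW-2 (Δx, Δy, Δh) = (20, 20, -0.23); to MW-3 = (55, 95, -0.49).
Solve a·Δx + b·Δy = Δh: det = 20·95 − 55·20 = 800.
∂h/∂x = [(-0.23)·95 − (-0.49)·20] / 800 = -0.01506
∂h/∂y = [20·(-0.49) − 55·(-0.23)] / 800 = +0.003563
h(240, 40) = 117.47 + (-0.01506)·(180) + (+0.003563)·(-15) = 117.47 -2.711 -0.053 = 114.705 m.

114.7 m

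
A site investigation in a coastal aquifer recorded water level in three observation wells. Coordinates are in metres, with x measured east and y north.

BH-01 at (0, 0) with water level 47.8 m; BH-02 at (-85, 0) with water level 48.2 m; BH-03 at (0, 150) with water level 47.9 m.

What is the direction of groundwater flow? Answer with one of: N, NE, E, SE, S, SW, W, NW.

∂h/∂x = (48.2 − 47.8) / (-85 − 0) = -0.004706
∂h/∂y = (47.9 − 47.8) / (150 − 0) = +0.0006667
Flow = −∇h = (+0.004706 east, -0.0006667 north), which points east.

E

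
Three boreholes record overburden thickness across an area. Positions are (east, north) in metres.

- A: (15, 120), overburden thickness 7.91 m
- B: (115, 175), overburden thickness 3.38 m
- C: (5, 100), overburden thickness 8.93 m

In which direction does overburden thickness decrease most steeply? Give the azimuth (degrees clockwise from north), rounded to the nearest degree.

Taking A as reference: B−A = (100, 55, -4.53); C−A = (-10, -20, +1.02).
Determinant of the coordinate differences = 100·(-20) − (-10)·55 = -1450.
∂d/∂x = [(-4.53)·(-20) − (+1.02)·55] / -1450 = -0.02379
∂d/∂y = [100·(+1.02) − (-10)·(-4.53)] / -1450 = -0.03910
Steepest decrease is along −∇f: components (+0.02379 E, +0.03910 N).
Azimuth = atan2(+0.02379, +0.03910) = 31.3° ≈ 031°.

031°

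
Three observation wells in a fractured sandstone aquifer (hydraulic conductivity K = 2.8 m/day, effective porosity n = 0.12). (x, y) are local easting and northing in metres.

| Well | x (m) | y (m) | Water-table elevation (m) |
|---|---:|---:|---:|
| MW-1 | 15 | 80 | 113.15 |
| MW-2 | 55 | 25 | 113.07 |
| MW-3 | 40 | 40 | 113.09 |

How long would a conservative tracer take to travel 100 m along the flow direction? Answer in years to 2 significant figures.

Differences from MW-1: to MW-2 (Δx, Δy, Δh) = (40, -55, -0.08); to MW-3 = (25, -40, -0.06).
Solve a·Δx + b·Δy = Δh: det = 40·(-40) − 25·(-55) = -225.
∂h/∂x = [(-0.08)·(-40) − (-0.06)·(-55)] / -225 = +0.0004444
∂h/∂y = [40·(-0.06) − 25·(-0.08)] / -225 = +0.001778
|∇h| = √(0.0004444² + 0.001778²) = 0.001833
Seepage velocity v = K·i/n = 2.8 × 0.001833 / 0.12 = 0.04277 m/day.
t = 100 / 0.04277 = 2338 days = 6.4 years.

6.4 years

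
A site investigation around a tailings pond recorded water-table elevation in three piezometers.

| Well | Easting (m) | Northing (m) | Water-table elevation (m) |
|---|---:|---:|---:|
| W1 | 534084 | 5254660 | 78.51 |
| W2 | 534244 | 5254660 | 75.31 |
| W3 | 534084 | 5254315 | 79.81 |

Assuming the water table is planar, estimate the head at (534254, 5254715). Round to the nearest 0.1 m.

∂h/∂x = (75.31 − 78.51) / (534244 − 534084) = -0.02000
∂h/∂y = (79.81 − 78.51) / (5254315 − 5254660) = -0.003768
h(534254, 5254715) = 78.51 + (-0.02000)·(170) + (-0.003768)·(55) = 78.51 -3.400 -0.207 = 74.903 m.

74.9 m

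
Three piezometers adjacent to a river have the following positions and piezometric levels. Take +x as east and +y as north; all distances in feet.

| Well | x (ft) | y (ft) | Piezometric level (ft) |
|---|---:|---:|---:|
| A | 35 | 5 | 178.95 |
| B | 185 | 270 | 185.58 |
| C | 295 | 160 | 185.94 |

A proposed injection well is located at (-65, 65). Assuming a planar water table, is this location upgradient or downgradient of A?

downgradient

Taking A as reference: B−A = (150, 265, +6.63); C−A = (260, 155, +6.99).
Solve a·Δx + b·Δy = Δh: det = 150·155 − 260·265 = -45650.
∂h/∂x = [(+6.63)·155 − (+6.99)·265] / -45650 = +0.01807
∂h/∂y = [150·(+6.99) − 260·(+6.63)] / -45650 = +0.01479
Head at (-65, 65) = 178.95 + (+0.01807)·(-100) + (+0.01479)·(60) = 178.03 ft.
That is lower than the 178.95 ft at A, so the point is downgradient.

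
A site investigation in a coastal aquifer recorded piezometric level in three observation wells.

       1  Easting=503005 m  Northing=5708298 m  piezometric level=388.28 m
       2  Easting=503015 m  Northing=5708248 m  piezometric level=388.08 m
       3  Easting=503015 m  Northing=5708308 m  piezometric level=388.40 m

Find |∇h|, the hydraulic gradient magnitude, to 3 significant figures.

Differences from 1: to 2 (Δx, Δy, Δh) = (10, -50, -0.20); to 3 = (10, 10, +0.12).
Determinant of the coordinate differences = 10·10 − 10·(-50) = 600.
∂h/∂x = [(-0.20)·10 − (+0.12)·(-50)] / 600 = +0.006667
∂h/∂y = [10·(+0.12) − 10·(-0.20)] / 600 = +0.005333
|∇h| = √(0.006667² + 0.005333²) = 0.008538

0.00854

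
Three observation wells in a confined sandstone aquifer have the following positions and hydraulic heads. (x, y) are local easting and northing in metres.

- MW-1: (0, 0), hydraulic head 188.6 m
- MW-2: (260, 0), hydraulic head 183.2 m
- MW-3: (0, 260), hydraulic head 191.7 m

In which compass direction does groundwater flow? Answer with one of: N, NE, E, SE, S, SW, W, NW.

∂h/∂x = (183.2 − 188.6) / (260 − 0) = -0.02077
∂h/∂y = (191.7 − 188.6) / (260 − 0) = +0.01192
Flow = −∇h = (+0.02077 east, -0.01192 north), which points southeast.

SE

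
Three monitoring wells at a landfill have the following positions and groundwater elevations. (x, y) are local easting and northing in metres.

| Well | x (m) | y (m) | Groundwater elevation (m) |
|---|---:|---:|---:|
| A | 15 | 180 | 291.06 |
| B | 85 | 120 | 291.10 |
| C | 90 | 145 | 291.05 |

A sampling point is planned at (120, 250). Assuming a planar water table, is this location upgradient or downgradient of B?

downgradient

Differences from A: to B (Δx, Δy, Δh) = (70, -60, +0.04); to C = (75, -35, -0.01).
Determinant of the coordinate differences = 70·(-35) − 75·(-60) = 2050.
∂h/∂x = [(+0.04)·(-35) − (-0.01)·(-60)] / 2050 = -0.0009756
∂h/∂y = [70·(-0.01) − 75·(+0.04)] / 2050 = -0.001805
Head at (120, 250) = 291.06 + (-0.0009756)·(105) + (-0.001805)·(70) = 290.83 m.
That is lower than the 291.10 m at B, so the point is downgradient.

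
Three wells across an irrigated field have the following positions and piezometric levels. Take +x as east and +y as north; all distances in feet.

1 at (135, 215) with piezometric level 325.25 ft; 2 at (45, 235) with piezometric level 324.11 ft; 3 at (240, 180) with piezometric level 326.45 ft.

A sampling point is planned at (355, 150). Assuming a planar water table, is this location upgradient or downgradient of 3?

Taking 1 as reference: 2−1 = (-90, 20, -1.14); 3−1 = (105, -35, +1.20).
Solve a·Δx + b·Δy = Δh: det = (-90)·(-35) − 105·20 = 1050.
∂h/∂x = [(-1.14)·(-35) − (+1.20)·20] / 1050 = +0.01514
∂h/∂y = [(-90)·(+1.20) − 105·(-1.14)] / 1050 = +0.01114
Head at (355, 150) = 325.25 + (+0.01514)·(220) + (+0.01114)·(-65) = 327.86 ft.
That is higher than the 326.45 ft at 3, so the point is upgradient.

upgradient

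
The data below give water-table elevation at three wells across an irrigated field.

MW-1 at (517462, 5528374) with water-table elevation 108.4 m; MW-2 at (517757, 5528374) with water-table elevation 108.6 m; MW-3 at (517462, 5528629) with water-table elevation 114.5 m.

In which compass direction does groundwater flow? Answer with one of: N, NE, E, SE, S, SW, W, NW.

∂h/∂x = (108.6 − 108.4) / (517757 − 517462) = +0.0006780
∂h/∂y = (114.5 − 108.4) / (5528629 − 5528374) = +0.02392
Flow = −∇h = (-0.0006780 east, -0.02392 north), which points south.

S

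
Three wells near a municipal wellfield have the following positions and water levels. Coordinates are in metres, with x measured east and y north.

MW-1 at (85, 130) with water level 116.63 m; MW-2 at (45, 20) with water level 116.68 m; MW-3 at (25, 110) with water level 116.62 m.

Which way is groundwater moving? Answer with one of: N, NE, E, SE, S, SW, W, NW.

NW

With h = a·x + b·y + c and MW-1 as origin, the differences give:
  (-40)·a + (-110)·b = +0.05
  (-60)·a + (-20)·b = -0.01
Eliminate b (×(-20) and ×(-110), subtract): -5800·a = -2.100 → a = ∂h/∂x = +0.0003621
Back-substitute: b = ∂h/∂y = -0.0005862.
Flow = −∇h = (-0.0003621 east, +0.0005862 north), which points northwest.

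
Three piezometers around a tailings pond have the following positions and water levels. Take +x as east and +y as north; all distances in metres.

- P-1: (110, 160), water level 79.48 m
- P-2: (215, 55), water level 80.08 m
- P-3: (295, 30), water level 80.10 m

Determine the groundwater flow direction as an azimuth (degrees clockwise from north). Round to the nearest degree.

Differences from P-1: to P-2 (Δx, Δy, Δh) = (105, -105, +0.60); to P-3 = (185, -130, +0.62).
Determinant of the coordinate differences = 105·(-130) − 185·(-105) = 5775.
∂h/∂x = [(+0.60)·(-130) − (+0.62)·(-105)] / 5775 = -0.002234
∂h/∂y = [105·(+0.62) − 185·(+0.60)] / 5775 = -0.007948
Flow direction (−∇h) has components (+0.002234 E, +0.007948 N).
Azimuth = atan2(E, N) = atan2(+0.002234, +0.007948) = 15.7° ≈ 016°.

016°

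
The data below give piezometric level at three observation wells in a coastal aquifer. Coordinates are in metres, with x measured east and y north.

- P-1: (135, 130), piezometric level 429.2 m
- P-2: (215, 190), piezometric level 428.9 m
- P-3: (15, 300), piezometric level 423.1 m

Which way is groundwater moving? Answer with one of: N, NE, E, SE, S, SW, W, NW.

NW

Taking P-1 as reference: P-2−P-1 = (80, 60, -0.3); P-3−P-1 = (-120, 170, -6.1).
Solve a·Δx + b·Δy = Δh: det = 80·170 − (-120)·60 = 20800.
∂h/∂x = [(-0.3)·170 − (-6.1)·60] / 20800 = +0.01514
∂h/∂y = [80·(-6.1) − (-120)·(-0.3)] / 20800 = -0.02519
Flow = −∇h = (-0.01514 east, +0.02519 north), which points northwest.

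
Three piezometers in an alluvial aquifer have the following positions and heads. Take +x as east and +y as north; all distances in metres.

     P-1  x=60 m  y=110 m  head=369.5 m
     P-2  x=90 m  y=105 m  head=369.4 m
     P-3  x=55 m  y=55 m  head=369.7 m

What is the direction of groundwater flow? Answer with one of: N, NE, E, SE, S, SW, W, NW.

With h = a·x + b·y + c and P-1 as origin, the differences give:
  30·a + (-5)·b = -0.1
  (-5)·a + (-55)·b = +0.2
Eliminate b (×(-55) and ×(-5), subtract): -1675·a = 6.50 → a = ∂h/∂x = -0.003881
Back-substitute: b = ∂h/∂y = -0.003284.
Flow = −∇h = (+0.003881 east, +0.003284 north), which points northeast.

NE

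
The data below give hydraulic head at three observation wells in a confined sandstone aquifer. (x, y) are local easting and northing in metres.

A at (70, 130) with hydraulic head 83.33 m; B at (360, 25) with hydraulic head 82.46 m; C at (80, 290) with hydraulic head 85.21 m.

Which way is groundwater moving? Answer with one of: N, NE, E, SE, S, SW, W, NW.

S

Differences from A: to B (Δx, Δy, Δh) = (290, -105, -0.87); to C = (10, 160, +1.88).
Solve a·Δx + b·Δy = Δh: det = 290·160 − 10·(-105) = 47450.
∂h/∂x = [(-0.87)·160 − (+1.88)·(-105)] / 47450 = +0.001227
∂h/∂y = [290·(+1.88) − 10·(-0.87)] / 47450 = +0.01167
Flow = −∇h = (-0.001227 east, -0.01167 north), which points south.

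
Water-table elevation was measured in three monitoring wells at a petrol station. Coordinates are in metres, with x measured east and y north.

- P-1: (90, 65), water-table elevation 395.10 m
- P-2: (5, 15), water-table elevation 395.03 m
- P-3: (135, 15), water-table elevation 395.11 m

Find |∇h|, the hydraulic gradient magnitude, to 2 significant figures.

0.00071

Differences from P-1: to P-2 (Δx, Δy, Δh) = (-85, -50, -0.07); to P-3 = (45, -50, +0.01).
Solve a·Δx + b·Δy = Δh: det = (-85)·(-50) − 45·(-50) = 6500.
∂h/∂x = [(-0.07)·(-50) − (+0.01)·(-50)] / 6500 = +0.0006154
∂h/∂y = [(-85)·(+0.01) − 45·(-0.07)] / 6500 = +0.0003538
|∇h| = √(0.0006154² + 0.0003538²) = 0.0007099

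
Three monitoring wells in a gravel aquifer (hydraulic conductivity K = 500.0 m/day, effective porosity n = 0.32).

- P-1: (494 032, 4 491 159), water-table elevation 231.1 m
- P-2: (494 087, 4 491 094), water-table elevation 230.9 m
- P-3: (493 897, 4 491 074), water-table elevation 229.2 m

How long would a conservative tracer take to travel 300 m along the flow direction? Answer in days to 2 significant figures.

15 days

With h = a·x + b·y + c and P-1 as origin, the differences give:
  55·a + (-65)·b = -0.2
  (-135)·a + (-85)·b = -1.9
Eliminate b (×(-85) and ×(-65), subtract): -13450·a = -106.50 → a = ∂h/∂x = +0.007918
Back-substitute: b = ∂h/∂y = +0.009777.
|∇h| = √(0.007918² + 0.009777²) = 0.01258
Seepage velocity v = K·i/n = 500.0 × 0.01258 / 0.32 = 19.66 m/day.
t = 300 / 19.66 = 15.26 days.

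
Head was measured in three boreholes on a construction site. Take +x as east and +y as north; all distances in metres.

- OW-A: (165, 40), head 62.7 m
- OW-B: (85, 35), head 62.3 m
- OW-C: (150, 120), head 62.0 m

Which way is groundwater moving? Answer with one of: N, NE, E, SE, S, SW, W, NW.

NW

Differences from OW-A: to OW-B (Δx, Δy, Δh) = (-80, -5, -0.4); to OW-C = (-15, 80, -0.7).
Solve a·Δx + b·Δy = Δh: det = (-80)·80 − (-15)·(-5) = -6475.
∂h/∂x = [(-0.4)·80 − (-0.7)·(-5)] / -6475 = +0.005483
∂h/∂y = [(-80)·(-0.7) − (-15)·(-0.4)] / -6475 = -0.007722
Flow = −∇h = (-0.005483 east, +0.007722 north), which points northwest.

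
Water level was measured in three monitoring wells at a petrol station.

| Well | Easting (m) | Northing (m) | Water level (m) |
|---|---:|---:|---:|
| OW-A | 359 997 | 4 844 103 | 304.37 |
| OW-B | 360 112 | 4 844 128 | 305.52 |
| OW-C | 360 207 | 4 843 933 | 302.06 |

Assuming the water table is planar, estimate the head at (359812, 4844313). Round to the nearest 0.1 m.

Differences from OW-A: to OW-B (Δx, Δy, Δh) = (115, 25, +1.15); to OW-C = (210, -170, -2.31).
Determinant of the coordinate differences = 115·(-170) − 210·25 = -24800.
∂h/∂x = [(+1.15)·(-170) − (-2.31)·25] / -24800 = +0.005554
∂h/∂y = [115·(-2.31) − 210·(+1.15)] / -24800 = +0.02045
h(359812, 4844313) = 304.37 + (+0.005554)·(-185) + (+0.02045)·(210) = 304.37 -1.028 +4.294 = 307.637 m.

307.6 m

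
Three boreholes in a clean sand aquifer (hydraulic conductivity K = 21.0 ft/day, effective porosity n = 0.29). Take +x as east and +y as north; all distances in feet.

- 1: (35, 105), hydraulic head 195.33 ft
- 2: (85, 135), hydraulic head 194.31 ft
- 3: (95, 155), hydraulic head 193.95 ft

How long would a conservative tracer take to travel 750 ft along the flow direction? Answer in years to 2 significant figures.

Taking 1 as reference: 2−1 = (50, 30, -1.02); 3−1 = (60, 50, -1.38).
Solve a·Δx + b·Δy = Δh: det = 50·50 − 60·30 = 700.
∂h/∂x = [(-1.02)·50 − (-1.38)·30] / 700 = -0.01371
∂h/∂y = [50·(-1.38) − 60·(-1.02)] / 700 = -0.01114
|∇h| = √(-0.01371² + -0.01114²) = 0.01767
Seepage velocity v = K·i/n = 21.0 × 0.01767 / 0.29 = 1.28 ft/day.
t = 750 / 1.28 = 585.9 days = 1.6 years.

1.6 years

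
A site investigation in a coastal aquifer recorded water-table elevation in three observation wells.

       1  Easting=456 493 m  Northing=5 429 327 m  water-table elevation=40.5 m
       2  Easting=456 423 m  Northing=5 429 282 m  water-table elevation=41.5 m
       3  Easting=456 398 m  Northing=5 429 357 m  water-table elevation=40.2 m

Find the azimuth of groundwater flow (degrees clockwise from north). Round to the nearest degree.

008°

Taking 1 as reference: 2−1 = (-70, -45, +1.0); 3−1 = (-95, 30, -0.3).
Solve a·Δx + b·Δy = Δh: det = (-70)·30 − (-95)·(-45) = -6375.
∂h/∂x = [(+1.0)·30 − (-0.3)·(-45)] / -6375 = -0.002588
∂h/∂y = [(-70)·(-0.3) − (-95)·(+1.0)] / -6375 = -0.01820
Flow direction (−∇h) has components (+0.002588 E, +0.01820 N).
Azimuth = atan2(E, N) = atan2(+0.002588, +0.01820) = 8.1° ≈ 008°.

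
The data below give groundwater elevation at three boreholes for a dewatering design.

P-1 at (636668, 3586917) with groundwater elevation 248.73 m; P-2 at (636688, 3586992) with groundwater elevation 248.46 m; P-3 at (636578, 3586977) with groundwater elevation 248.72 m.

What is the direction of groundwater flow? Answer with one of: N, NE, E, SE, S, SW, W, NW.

Differences from P-1: to P-2 (Δx, Δy, Δh) = (20, 75, -0.27); to P-3 = (-90, 60, -0.01).
Determinant of the coordinate differences = 20·60 − (-90)·75 = 7950.
∂h/∂x = [(-0.27)·60 − (-0.01)·75] / 7950 = -0.001943
∂h/∂y = [20·(-0.01) − (-90)·(-0.27)] / 7950 = -0.003082
Flow = −∇h = (+0.001943 east, +0.003082 north), which points northeast.

NE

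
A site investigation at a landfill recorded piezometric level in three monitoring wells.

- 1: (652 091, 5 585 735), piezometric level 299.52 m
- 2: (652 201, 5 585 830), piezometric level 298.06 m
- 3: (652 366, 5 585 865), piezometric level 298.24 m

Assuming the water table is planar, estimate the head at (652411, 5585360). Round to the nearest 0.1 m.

309.6 m

With h = a·x + b·y + c and 1 as origin, the differences give:
  110·a + 95·b = -1.46
  275·a + 130·b = -1.28
Eliminate b (×130 and ×95, subtract): -11825·a = -68.200 → a = ∂h/∂x = +0.005767
Back-substitute: b = ∂h/∂y = -0.02205.
h(652411, 5585360) = 299.52 + (+0.005767)·(320) + (-0.02205)·(-375) = 299.52 +1.846 +8.267 = 309.633 m.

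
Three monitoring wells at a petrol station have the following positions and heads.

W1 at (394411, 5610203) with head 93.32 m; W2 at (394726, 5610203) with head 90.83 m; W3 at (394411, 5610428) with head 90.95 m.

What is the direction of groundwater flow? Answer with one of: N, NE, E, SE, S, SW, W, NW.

NE

∂h/∂x = (90.83 − 93.32) / (394726 − 394411) = -0.007905
∂h/∂y = (90.95 − 93.32) / (5610428 − 5610203) = -0.01053
Flow = −∇h = (+0.007905 east, +0.01053 north), which points northeast.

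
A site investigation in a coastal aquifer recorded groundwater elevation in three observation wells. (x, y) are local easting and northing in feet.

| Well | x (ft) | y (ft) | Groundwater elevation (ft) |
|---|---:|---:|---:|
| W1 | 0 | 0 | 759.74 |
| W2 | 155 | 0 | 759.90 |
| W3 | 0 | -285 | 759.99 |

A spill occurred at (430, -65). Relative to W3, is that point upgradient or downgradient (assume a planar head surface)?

upgradient

∂h/∂x = (759.90 − 759.74) / (155 − 0) = +0.001032
∂h/∂y = (759.99 − 759.74) / (-285 − 0) = -0.0008772
Head at (430, -65) = 759.74 + (+0.001032)·(430) + (-0.0008772)·(-65) = 760.24 ft.
That is higher than the 759.99 ft at W3, so the point is upgradient.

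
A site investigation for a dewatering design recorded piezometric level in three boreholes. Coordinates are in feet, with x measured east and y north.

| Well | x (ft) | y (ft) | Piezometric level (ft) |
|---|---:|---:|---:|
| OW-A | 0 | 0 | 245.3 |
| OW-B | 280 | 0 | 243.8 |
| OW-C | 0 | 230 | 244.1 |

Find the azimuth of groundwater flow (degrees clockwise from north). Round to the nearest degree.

∂h/∂x = (243.8 − 245.3) / (280 − 0) = -0.005357
∂h/∂y = (244.1 − 245.3) / (230 − 0) = -0.005217
Flow direction (−∇h) has components (+0.005357 E, +0.005217 N).
Azimuth = atan2(E, N) = atan2(+0.005357, +0.005217) = 45.8° ≈ 046°.

046°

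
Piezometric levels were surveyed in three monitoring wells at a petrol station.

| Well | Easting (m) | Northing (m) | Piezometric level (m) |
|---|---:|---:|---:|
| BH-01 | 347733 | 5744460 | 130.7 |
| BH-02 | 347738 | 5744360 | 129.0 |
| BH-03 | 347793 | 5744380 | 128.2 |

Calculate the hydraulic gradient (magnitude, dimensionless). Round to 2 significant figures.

0.026

Differences from BH-01: to BH-02 (Δx, Δy, Δh) = (5, -100, -1.7); to BH-03 = (60, -80, -2.5).
Determinant of the coordinate differences = 5·(-80) − 60·(-100) = 5600.
∂h/∂x = [(-1.7)·(-80) − (-2.5)·(-100)] / 5600 = -0.02036
∂h/∂y = [5·(-2.5) − 60·(-1.7)] / 5600 = +0.01598
|∇h| = √(-0.02036² + 0.01598²) = 0.02588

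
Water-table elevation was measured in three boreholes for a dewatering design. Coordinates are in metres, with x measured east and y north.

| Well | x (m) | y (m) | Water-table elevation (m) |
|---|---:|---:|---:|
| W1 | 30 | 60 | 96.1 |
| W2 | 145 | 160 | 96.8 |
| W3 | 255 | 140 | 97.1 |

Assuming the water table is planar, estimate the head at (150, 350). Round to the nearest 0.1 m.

97.4 m

Differences from W1: to W2 (Δx, Δy, Δh) = (115, 100, +0.7); to W3 = (225, 80, +1.0).
Determinant of the coordinate differences = 115·80 − 225·100 = -13300.
∂h/∂x = [(+0.7)·80 − (+1.0)·100] / -13300 = +0.003308
∂h/∂y = [115·(+1.0) − 225·(+0.7)] / -13300 = +0.003195
h(150, 350) = 96.1 + (+0.003308)·(120) + (+0.003195)·(290) = 96.1 +0.397 +0.927 = 97.424 m.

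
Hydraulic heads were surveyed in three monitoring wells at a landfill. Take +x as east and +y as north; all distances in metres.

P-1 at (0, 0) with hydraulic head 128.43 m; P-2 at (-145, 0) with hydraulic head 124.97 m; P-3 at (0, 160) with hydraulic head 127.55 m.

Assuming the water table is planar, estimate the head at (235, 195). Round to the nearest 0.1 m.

133.0 m

∂h/∂x = (124.97 − 128.43) / (-145 − 0) = +0.02386
∂h/∂y = (127.55 − 128.43) / (160 − 0) = -0.005500
h(235, 195) = 128.43 + (+0.02386)·(235) + (-0.005500)·(195) = 128.43 +5.608 -1.073 = 132.965 m.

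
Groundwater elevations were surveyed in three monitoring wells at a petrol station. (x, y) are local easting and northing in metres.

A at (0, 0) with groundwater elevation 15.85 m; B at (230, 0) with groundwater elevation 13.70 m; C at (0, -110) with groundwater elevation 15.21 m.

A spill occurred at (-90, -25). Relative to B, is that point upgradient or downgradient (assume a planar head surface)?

upgradient

∂h/∂x = (13.70 − 15.85) / (230 − 0) = -0.009348
∂h/∂y = (15.21 − 15.85) / (-110 − 0) = +0.005818
Head at (-90, -25) = 15.85 + (-0.009348)·(-90) + (+0.005818)·(-25) = 16.55 m.
That is higher than the 13.70 m at B, so the point is upgradient.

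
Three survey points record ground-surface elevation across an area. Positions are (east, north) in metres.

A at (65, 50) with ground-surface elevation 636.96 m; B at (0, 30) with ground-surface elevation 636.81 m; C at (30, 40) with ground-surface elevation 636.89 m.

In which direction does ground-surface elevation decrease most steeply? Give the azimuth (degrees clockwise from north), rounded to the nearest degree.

Differences from A: to B (Δx, Δy, Δh) = (-65, -20, -0.15); to C = (-35, -10, -0.07).
Determinant of the coordinate differences = (-65)·(-10) − (-35)·(-20) = -50.
∂z/∂x = [(-0.15)·(-10) − (-0.07)·(-20)] / -50 = -0.002000
∂z/∂y = [(-65)·(-0.07) − (-35)·(-0.15)] / -50 = +0.01400
Steepest decrease is along −∇f: components (+0.002000 E, -0.01400 N).
Azimuth = atan2(+0.002000, -0.01400) = 171.9° ≈ 172°.

172°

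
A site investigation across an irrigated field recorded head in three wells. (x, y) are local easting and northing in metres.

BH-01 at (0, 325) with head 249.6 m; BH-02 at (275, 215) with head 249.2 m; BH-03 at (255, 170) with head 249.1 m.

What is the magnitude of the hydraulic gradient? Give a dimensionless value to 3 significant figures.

0.00248

Taking BH-01 as reference: BH-02−BH-01 = (275, -110, -0.4); BH-03−BH-01 = (255, -155, -0.5).
Determinant of the coordinate differences = 275·(-155) − 255·(-110) = -14575.
∂h/∂x = [(-0.4)·(-155) − (-0.5)·(-110)] / -14575 = -0.0004803
∂h/∂y = [275·(-0.5) − 255·(-0.4)] / -14575 = +0.002436
|∇h| = √(-0.0004803² + 0.002436²) = 0.002483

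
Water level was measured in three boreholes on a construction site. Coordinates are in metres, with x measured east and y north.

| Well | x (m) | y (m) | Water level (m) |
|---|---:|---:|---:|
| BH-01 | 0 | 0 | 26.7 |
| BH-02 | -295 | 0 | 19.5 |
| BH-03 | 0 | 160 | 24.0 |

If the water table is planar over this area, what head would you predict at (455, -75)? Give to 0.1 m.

39.1 m

∂h/∂x = (19.5 − 26.7) / (-295 − 0) = +0.02441
∂h/∂y = (24.0 − 26.7) / (160 − 0) = -0.01687
h(455, -75) = 26.7 + (+0.02441)·(455) + (-0.01687)·(-75) = 26.7 +11.105 +1.266 = 39.071 m.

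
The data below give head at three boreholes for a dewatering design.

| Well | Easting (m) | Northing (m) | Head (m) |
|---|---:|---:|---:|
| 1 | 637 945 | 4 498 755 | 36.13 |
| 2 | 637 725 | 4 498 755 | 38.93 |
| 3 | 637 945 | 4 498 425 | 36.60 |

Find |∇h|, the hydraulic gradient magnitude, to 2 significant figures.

∂h/∂x = (38.93 − 36.13) / (637725 − 637945) = -0.01273
∂h/∂y = (36.60 − 36.13) / (4498425 − 4498755) = -0.001424
|∇h| = √(-0.01273² + -0.001424²) = 0.01281

0.013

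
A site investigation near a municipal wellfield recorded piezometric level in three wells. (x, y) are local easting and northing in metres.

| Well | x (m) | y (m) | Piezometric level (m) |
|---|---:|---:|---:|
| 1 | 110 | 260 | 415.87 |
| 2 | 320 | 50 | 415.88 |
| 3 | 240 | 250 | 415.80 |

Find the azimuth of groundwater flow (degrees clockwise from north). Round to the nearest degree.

Three-point gradient (reference 1): Δ to 2 = (210, -210, +0.01), Δ to 3 = (130, -10, -0.07).
∂h/∂x = -0.0005873, ∂h/∂y = -0.0006349 (det = 25200).
Flow direction (−∇h) has components (+0.0005873 E, +0.0006349 N).
Azimuth = atan2(E, N) = atan2(+0.0005873, +0.0006349) = 42.8° ≈ 043°.

043°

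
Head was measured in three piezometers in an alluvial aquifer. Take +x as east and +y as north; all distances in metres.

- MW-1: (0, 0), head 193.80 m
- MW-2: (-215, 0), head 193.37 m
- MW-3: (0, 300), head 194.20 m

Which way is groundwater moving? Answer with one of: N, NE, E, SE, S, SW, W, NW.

∂h/∂x = (193.37 − 193.80) / (-215 − 0) = +0.002000
∂h/∂y = (194.20 − 193.80) / (300 − 0) = +0.001333
Flow = −∇h = (-0.002000 east, -0.001333 north), which points southwest.

SW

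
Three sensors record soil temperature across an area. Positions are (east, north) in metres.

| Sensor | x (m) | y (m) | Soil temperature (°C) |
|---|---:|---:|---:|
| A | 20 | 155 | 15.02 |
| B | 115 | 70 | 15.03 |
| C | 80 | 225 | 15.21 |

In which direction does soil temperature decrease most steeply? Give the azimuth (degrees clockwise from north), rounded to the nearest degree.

Three-point gradient (reference A): Δ to B = (95, -85, +0.01), Δ to C = (60, 70, +0.19).
∂T/∂x = +0.001434, ∂T/∂y = +0.001485 (det = 11750).
Steepest decrease is along −∇f: components (-0.001434 E, -0.001485 N).
Azimuth = atan2(-0.001434, -0.001485) = 224.0° ≈ 224°.

224°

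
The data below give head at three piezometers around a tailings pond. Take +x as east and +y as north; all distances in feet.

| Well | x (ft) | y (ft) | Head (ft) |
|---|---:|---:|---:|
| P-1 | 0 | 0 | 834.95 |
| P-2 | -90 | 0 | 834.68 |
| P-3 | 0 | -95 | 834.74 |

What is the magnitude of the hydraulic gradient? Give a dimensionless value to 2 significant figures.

0.0037

∂h/∂x = (834.68 − 834.95) / (-90 − 0) = +0.003000
∂h/∂y = (834.74 − 834.95) / (-95 − 0) = +0.002211
|∇h| = √(0.003000² + 0.002211²) = 0.003727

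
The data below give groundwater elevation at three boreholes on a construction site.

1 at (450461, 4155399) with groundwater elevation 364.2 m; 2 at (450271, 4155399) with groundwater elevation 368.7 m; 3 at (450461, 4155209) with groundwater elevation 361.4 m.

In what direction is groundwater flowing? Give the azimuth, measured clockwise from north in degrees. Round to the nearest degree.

122°

∂h/∂x = (368.7 − 364.2) / (450271 − 450461) = -0.02368
∂h/∂y = (361.4 − 364.2) / (4155209 − 4155399) = +0.01474
Flow direction (−∇h) has components (+0.02368 E, -0.01474 N).
Azimuth = atan2(E, N) = atan2(+0.02368, -0.01474) = 121.9° ≈ 122°.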